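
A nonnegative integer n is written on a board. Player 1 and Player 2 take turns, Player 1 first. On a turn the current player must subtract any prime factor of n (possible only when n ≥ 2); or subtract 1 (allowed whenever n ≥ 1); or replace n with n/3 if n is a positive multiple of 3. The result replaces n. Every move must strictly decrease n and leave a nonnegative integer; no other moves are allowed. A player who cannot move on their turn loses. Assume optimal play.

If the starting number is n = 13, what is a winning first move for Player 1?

Compute win/loss labels from the base case upward. A position with no move is L. Any other position is W if it can reach an L in one move, else L.
n=0: no move → L
n=1: →0(L), so W
n=2: →0(L), so W
n=3: →0(L), so W
n=4: →2(W), 3(W) — all W, so L
n=5: →0(L), so W
n=6: →4(L), so W
n=7: →0(L), so W
n=8: →6(W), 7(W) — all W, so L
n=9: →8(L), so W
n=10: →8(L), so W
n=11: →0(L), so W
n=12: →4(L), so W
n=13: →0(L), so W
From 13, the L positions reachable in one move are: 0.

Move to 0.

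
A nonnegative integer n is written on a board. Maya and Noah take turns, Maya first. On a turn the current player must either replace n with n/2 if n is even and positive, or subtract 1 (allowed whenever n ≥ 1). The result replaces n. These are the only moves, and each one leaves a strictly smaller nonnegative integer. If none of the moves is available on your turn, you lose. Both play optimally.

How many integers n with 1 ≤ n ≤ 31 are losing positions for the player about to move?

15

Build the W/L table. Terminal = L. A non-terminal position is W if it has a move to some L; otherwise it is L.
n=0: no move → L
n=1: W (go to 0, an L position)
n=2: L (sole option 1(W) is W)
n=3: W (go to 2, an L position)
n=4: W (go to 2, an L position)
n=5: L (sole option 4(W) is W)
n=6: W (go to 5, an L position)
n=7: L (sole option 6(W) is W)
n=8: W (go to 7, an L position)
n=9: L (sole option 8(W) is W)
n=10: W (go to 5, an L position)
n=11: L (sole option 10(W) is W)
n=12: W (go to 11, an L position)
n=13: L (sole option 12(W) is W)
n=14: W (go to 7, an L position)
n=15: L (sole option 14(W) is W)
n=16: W (go to 15, an L position)
n=17: L (sole option 16(W) is W)
n=18: W (go to 9, an L position)
n=19: L (sole option 18(W) is W)
n=20: W (go to 19, an L position)
n=21: L (sole option 20(W) is W)
n=22: W (go to 11, an L position)
n=23: L (sole option 22(W) is W)
n=24: W (go to 23, an L position)
n=25: L (sole option 24(W) is W)
n=26: W (go to 13, an L position)
n=27: L (sole option 26(W) is W)
n=28: W (go to 27, an L position)
n=29: L (sole option 28(W) is W)
n=30: W (go to 15, an L position)
n=31: L (sole option 30(W) is W)
L entries with 1 ≤ n ≤ 31 (n=0 is outside the asked range and is not counted): n = 2, 5, 7, 9, 11, 13, 15, 17, 19, 21, 23, 25, 27, 29, 31; that makes 15.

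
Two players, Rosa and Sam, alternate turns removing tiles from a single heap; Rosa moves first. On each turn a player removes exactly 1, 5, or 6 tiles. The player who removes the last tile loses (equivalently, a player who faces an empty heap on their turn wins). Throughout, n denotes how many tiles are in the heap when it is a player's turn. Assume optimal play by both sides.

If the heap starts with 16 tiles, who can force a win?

Classify positions by backward induction: terminal positions (no move available) are W. From any other position, the mover wins iff some move reaches an L.
n=0: no move; the opponent has just taken the last tile and therefore loses → W
n=1: only reaches 0(W), which is W → L
n=2: reaches L-position 1 → W
n=3: only reaches 2(W), which is W → L
n=4: reaches L-position 3 → W
n=5: only reaches 4(W), 0(W), all W → L
n=6: reaches L-position 5 → W
n=7: reaches L-position 1 → W
n=8: reaches L-position 3 → W
n=9: reaches L-position 3 → W
n=10: reaches L-position 5 → W
n=11: reaches L-position 5 → W
n=12: only reaches 11(W), 7(W), 6(W), all W → L
n=13: reaches L-position 12 → W
n=14: only reaches 13(W), 9(W), 8(W), all W → L
n=15: reaches L-position 14 → W
n=16: only reaches 15(W), 11(W), 10(W), all W → L
The starting position 16 is L: whatever Rosa does, the opponent receives a W position.

Sam wins.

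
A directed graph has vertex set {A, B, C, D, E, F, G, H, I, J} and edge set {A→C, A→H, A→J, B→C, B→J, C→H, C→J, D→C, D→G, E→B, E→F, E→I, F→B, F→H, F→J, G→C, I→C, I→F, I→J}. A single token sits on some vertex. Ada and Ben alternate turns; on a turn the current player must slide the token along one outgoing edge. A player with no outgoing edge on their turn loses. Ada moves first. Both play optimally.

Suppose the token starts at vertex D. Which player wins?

Ada wins.

Compute win/loss labels from the base case upward. A position with no move is L. Any other position is W if it can reach an L in one move, else L.
Every edge goes from a vertex to one that appears earlier in the order J, H, C, B, A, G, D, F, I, E, so processing vertices in that order labels each vertex after all of its successors.
J: no outgoing edge → L
H: no outgoing edge → L
C: →H(L), so W
B: →J(L), so W
A: →H(L), so W
G: →C(W) only, which is W, so L
D: →G(L), so W
F: →H(L), so W
I: →J(L), so W
E: →I(W), F(W), B(W) — all W, so L
From D Ada can move to G, reaching an L position.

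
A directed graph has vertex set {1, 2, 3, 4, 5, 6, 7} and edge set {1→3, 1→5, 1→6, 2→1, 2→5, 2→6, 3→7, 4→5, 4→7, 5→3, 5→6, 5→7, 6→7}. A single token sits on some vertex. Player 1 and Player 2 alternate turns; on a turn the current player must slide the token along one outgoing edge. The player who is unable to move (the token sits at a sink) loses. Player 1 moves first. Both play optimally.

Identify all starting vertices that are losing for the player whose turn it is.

1, 7

Use the standard recursion: the mover loses at a terminal position; elsewhere, the mover wins exactly when some move hands the opponent an L position.
Every edge goes from a vertex to one that appears earlier in the order 7, 3, 6, 5, 1, 2, 4, so processing vertices in that order labels each vertex after all of its successors.
7: no outgoing edge → L
3: W (go to 7, an L position)
6: W (go to 7, an L position)
5: W (go to 7, an L position)
1: L (options 5(W), 6(W), 3(W) are all W)
2: W (go to 1, an L position)
4: W (go to 7, an L position)
Reading off the rows marked L gives the requested list; there are 2 such vertices.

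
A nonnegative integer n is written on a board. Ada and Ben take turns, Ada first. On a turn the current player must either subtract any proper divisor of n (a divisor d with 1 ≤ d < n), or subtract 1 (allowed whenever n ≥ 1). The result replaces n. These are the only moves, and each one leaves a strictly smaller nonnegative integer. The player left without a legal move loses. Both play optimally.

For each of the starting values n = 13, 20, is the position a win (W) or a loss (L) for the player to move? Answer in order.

13: L, 20: W

Compute win/loss labels from the base case upward. A position with no move is L. Any other position is W if it can reach an L in one move, else L.
n=0: no move → L
n=1: reaches L-position 0 → W
n=2: only reaches 1(W), which is W → L
n=3: reaches L-position 2 → W
n=4: reaches L-position 2 → W
n=5: only reaches 4(W), which is W → L
n=6: reaches L-position 5 → W
n=7: only reaches 6(W), which is W → L
n=8: reaches L-position 7 → W
n=9: only reaches 6(W), 8(W), all W → L
n=10: reaches L-position 5 → W
n=11: only reaches 10(W), which is W → L
n=12: reaches L-position 9 → W
n=13: only reaches 12(W), which is W → L
n=14: reaches L-position 7 → W
n=15: only reaches 10(W), 12(W), 14(W), all W → L
n=16: reaches L-position 15 → W
n=17: only reaches 16(W), which is W → L
n=18: reaches L-position 9 → W
n=19: only reaches 18(W), which is W → L
n=20: reaches L-position 15 → W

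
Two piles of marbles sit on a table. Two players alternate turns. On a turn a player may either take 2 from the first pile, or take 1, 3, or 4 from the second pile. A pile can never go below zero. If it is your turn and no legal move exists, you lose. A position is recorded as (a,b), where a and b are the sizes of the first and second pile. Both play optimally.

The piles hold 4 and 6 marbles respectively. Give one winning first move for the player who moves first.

Move to (4,2).

Work bottom-up. With no move the player to move loses. Otherwise the position is W if at least one move leads to an L position for the opponent, and L if every move leads to a W.
No move ever increases a pile, so every position that can arise here has a ≤ 4 and b ≤ 6; it is enough to label the cells with 0 ≤ a ≤ 4 and 0 ≤ b ≤ 6.
Every move lowers a or b (never raises either), so fill the grid row by row in increasing a, and left to right within a row: each cell's successors are then already labelled.
      b=0  b=1  b=2  b=3  b=4  b=5  b=6
a=0:    L    W    L    W    W    W    W
a=1:    L    W    L    W    W    W    W
a=2:    W    L    W    L    W    W    W
a=3:    W    L    W    L    W    W    W
a=4:    L    W    L    W    W    W    W
Cells with no legal move (terminal, hence L): (0,0), (1,0).
The remaining L cells, each justified by listing all of its moves:
(0,2): the only move is to (0,1)(W), a W ⇒ L
(1,2): the only move is to (1,1)(W), a W ⇒ L
(2,1): moves to (0,1)(W), (2,0)(W); every one is W ⇒ L
(2,3): moves to (0,3)(W), (2,2)(W), (2,0)(W); every one is W ⇒ L
(3,1): moves to (1,1)(W), (3,0)(W); every one is W ⇒ L
(3,3): moves to (1,3)(W), (3,2)(W), (3,0)(W); every one is W ⇒ L
(4,0): the only move is to (2,0)(W), a W ⇒ L
(4,2): moves to (2,2)(W), (4,1)(W); every one is W ⇒ L
Every other cell has at least one move into one of the L cells above, so it is W.
From (4,6), the L positions reachable in one move are: (4,2).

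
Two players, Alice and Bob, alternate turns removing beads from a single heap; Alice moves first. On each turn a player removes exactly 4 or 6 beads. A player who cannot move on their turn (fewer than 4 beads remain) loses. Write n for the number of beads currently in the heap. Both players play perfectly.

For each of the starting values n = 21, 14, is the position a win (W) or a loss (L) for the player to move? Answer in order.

21: L, 14: W

Build the W/L table. Terminal = L. A non-terminal position is W if it has a move to some L; otherwise it is L.
n=0: no move → L
n=1: no move → L
n=2: no move → L
n=3: no move → L
n=4: W (go to 0, an L position)
n=5: W (go to 1, an L position)
n=6: W (go to 2, an L position)
n=7: W (go to 3, an L position)
n=8: W (go to 2, an L position)
n=9: W (go to 3, an L position)
n=10: L (options 6(W), 4(W) are all W)
n=11: L (options 7(W), 5(W) are all W)
n=12: L (options 8(W), 6(W) are all W)
n=13: L (options 9(W), 7(W) are all W)
n=14: W (go to 10, an L position)
n=15: W (go to 11, an L position)
n=16: W (go to 12, an L position)
n=17: W (go to 13, an L position)
n=18: W (go to 12, an L position)
n=19: W (go to 13, an L position)
n=20: L (options 16(W), 14(W) are all W)
n=21: L (options 17(W), 15(W) are all W)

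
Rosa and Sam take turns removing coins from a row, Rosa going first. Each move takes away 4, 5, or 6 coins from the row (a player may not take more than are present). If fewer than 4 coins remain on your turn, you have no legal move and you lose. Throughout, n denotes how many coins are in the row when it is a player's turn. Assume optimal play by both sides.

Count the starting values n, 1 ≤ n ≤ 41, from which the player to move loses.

17

Build the W/L table. Terminal = L. A non-terminal position is W if it has a move to some L; otherwise it is L.
n=0: no move → L
n=1: no move → L
n=2: no move → L
n=3: no move → L
n=4: W (go to 0, an L position)
n=5: W (go to 1, an L position)
n=6: W (go to 2, an L position)
n=7: W (go to 3, an L position)
n=8: W (go to 3, an L position)
n=9: W (go to 3, an L position)
n=10: L (options 6(W), 5(W), 4(W) are all W)
n=11: L (options 7(W), 6(W), 5(W) are all W)
n=12: L (options 8(W), 7(W), 6(W) are all W)
n=13: L (options 9(W), 8(W), 7(W) are all W)
n=14: W (go to 10, an L position)
n=15: W (go to 11, an L position)
n=16: W (go to 12, an L position)
n=17: W (go to 13, an L position)
n=18: W (go to 13, an L position)
n=19: W (go to 13, an L position)
n=20: L (options 16(W), 15(W), 14(W) are all W)
n=21: L (options 17(W), 16(W), 15(W) are all W)
n=22: L (options 18(W), 17(W), 16(W) are all W)
n=23: L (options 19(W), 18(W), 17(W) are all W)
n=24: W (go to 20, an L position)
n=25: W (go to 21, an L position)
n=26: W (go to 22, an L position)
n=27: W (go to 23, an L position)
n=28: W (go to 23, an L position)
n=29: W (go to 23, an L position)
n=30: L (options 26(W), 25(W), 24(W) are all W)
n=31: L (options 27(W), 26(W), 25(W) are all W)
n=32: L (options 28(W), 27(W), 26(W) are all W)
n=33: L (options 29(W), 28(W), 27(W) are all W)
n=34: W (go to 30, an L position)
n=35: W (go to 31, an L position)
n=36: W (go to 32, an L position)
n=37: W (go to 33, an L position)
n=38: W (go to 33, an L position)
n=39: W (go to 33, an L position)
n=40: L (options 36(W), 35(W), 34(W) are all W)
n=41: L (options 37(W), 36(W), 35(W) are all W)
L entries with 1 ≤ n ≤ 41 (n=0 is outside the asked range and is not counted): n = 1, 2, 3, 10, 11, 12, 13, 20, 21, 22, 23, 30, 31, 32, 33, 40, 41; that makes 17.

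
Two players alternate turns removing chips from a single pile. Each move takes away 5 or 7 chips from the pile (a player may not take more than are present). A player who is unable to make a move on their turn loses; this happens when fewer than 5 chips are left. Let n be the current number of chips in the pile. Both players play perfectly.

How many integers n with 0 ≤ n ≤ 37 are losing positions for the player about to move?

17

Build the W/L table. Terminal = L. A non-terminal position is W if it has a move to some L; otherwise it is L.
n=0: no move → L
n=1: no move → L
n=2: no move → L
n=3: no move → L
n=4: no move → L
n=5: can move to 0, which is L ⇒ W
n=6: can move to 1, which is L ⇒ W
n=7: can move to 2, which is L ⇒ W
n=8: can move to 3, which is L ⇒ W
n=9: can move to 4, which is L ⇒ W
n=10: can move to 3, which is L ⇒ W
n=11: can move to 4, which is L ⇒ W
n=12: moves to 7(W), 5(W); every one is W ⇒ L
n=13: moves to 8(W), 6(W); every one is W ⇒ L
n=14: moves to 9(W), 7(W); every one is W ⇒ L
n=15: moves to 10(W), 8(W); every one is W ⇒ L
n=16: moves to 11(W), 9(W); every one is W ⇒ L
n=17: can move to 12, which is L ⇒ W
n=18: can move to 13, which is L ⇒ W
n=19: can move to 14, which is L ⇒ W
n=20: can move to 15, which is L ⇒ W
n=21: can move to 16, which is L ⇒ W
n=22: can move to 15, which is L ⇒ W
n=23: can move to 16, which is L ⇒ W
n=24: moves to 19(W), 17(W); every one is W ⇒ L
n=25: moves to 20(W), 18(W); every one is W ⇒ L
n=26: moves to 21(W), 19(W); every one is W ⇒ L
n=27: moves to 22(W), 20(W); every one is W ⇒ L
n=28: moves to 23(W), 21(W); every one is W ⇒ L
n=29: can move to 24, which is L ⇒ W
n=30: can move to 25, which is L ⇒ W
n=31: can move to 26, which is L ⇒ W
n=32: can move to 27, which is L ⇒ W
n=33: can move to 28, which is L ⇒ W
n=34: can move to 27, which is L ⇒ W
n=35: can move to 28, which is L ⇒ W
n=36: moves to 31(W), 29(W); every one is W ⇒ L
n=37: moves to 32(W), 30(W); every one is W ⇒ L
L entries with 0 ≤ n ≤ 37: n = 0, 1, 2, 3, 4, 12, 13, 14, 15, 16, 24, 25, 26, 27, 28, 36, 37; that makes 17.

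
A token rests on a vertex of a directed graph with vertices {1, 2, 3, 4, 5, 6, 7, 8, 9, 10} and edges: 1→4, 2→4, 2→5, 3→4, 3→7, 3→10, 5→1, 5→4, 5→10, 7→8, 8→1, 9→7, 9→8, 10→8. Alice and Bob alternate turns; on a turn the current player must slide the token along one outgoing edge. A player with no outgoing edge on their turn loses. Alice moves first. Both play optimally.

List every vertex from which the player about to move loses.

Build the W/L table. Terminal = L. A non-terminal position is W if it has a move to some L; otherwise it is L.
Every edge goes from a vertex to one that appears earlier in the order 6, 4, 1, 8, 10, 7, 5, 2, 3, 9, so processing vertices in that order labels each vertex after all of its successors.
6: no outgoing edge → L
4: no outgoing edge → L
1: W (go to 4, an L position)
8: L (sole option 1(W) is W)
10: W (go to 8, an L position)
7: W (go to 8, an L position)
5: W (go to 4, an L position)
2: W (go to 4, an L position)
3: W (go to 4, an L position)
9: W (go to 8, an L position)
The losing starting vertices are exactly the entries labelled L in this table (3 of them).

4, 6, 8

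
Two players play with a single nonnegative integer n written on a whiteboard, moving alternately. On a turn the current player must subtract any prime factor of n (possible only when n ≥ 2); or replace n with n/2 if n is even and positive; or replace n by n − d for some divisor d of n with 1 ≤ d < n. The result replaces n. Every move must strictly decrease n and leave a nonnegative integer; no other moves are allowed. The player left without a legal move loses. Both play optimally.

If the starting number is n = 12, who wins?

The first player wins.

Classify positions by backward induction: terminal positions (no move available) are L. From any other position, the mover wins iff some move reaches an L.
n=0: no move → L
n=1: no move → L
n=2: reaches L-position 0 → W
n=3: reaches L-position 0 → W
n=4: only reaches 2(W), 3(W), all W → L
n=5: reaches L-position 0 → W
n=6: reaches L-position 4 → W
n=7: reaches L-position 0 → W
n=8: reaches L-position 4 → W
n=9: only reaches 6(W), 8(W), all W → L
n=10: reaches L-position 9 → W
n=11: reaches L-position 0 → W
n=12: reaches L-position 9 → W
The starting position 12 is W: the player to move should move to 9, handing over an L position.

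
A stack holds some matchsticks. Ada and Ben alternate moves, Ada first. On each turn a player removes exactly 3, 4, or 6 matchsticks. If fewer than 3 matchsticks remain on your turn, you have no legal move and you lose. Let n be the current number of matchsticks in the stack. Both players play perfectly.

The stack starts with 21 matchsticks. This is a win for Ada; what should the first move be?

Remove 3, leaving 18.

Build the W/L table. Terminal = L. A non-terminal position is W if it has a move to some L; otherwise it is L.
n=0: no move → L
n=1: no move → L
n=2: no move → L
n=3: W (go to 0, an L position)
n=4: W (go to 1, an L position)
n=5: W (go to 2, an L position)
n=6: W (go to 2, an L position)
n=7: W (go to 1, an L position)
n=8: W (go to 2, an L position)
n=9: L (options 6(W), 5(W), 3(W) are all W)
n=10: L (options 7(W), 6(W), 4(W) are all W)
n=11: L (options 8(W), 7(W), 5(W) are all W)
n=12: W (go to 9, an L position)
n=13: W (go to 10, an L position)
n=14: W (go to 11, an L position)
n=15: W (go to 11, an L position)
n=16: W (go to 10, an L position)
n=17: W (go to 11, an L position)
n=18: L (options 15(W), 14(W), 12(W) are all W)
n=19: L (options 16(W), 15(W), 13(W) are all W)
n=20: L (options 17(W), 16(W), 14(W) are all W)
n=21: W (go to 18, an L position)
From 21, the L positions reachable in one move are: 18.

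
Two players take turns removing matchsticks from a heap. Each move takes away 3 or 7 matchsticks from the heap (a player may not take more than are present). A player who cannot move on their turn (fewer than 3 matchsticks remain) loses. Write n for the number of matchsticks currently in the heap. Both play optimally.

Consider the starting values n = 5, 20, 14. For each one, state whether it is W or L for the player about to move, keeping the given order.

Use the standard recursion: the mover loses at a terminal position; elsewhere, the mover wins exactly when some move hands the opponent an L position.
n=0: no move → L
n=1: no move → L
n=2: no move → L
n=3: reaches L-position 0 → W
n=4: reaches L-position 1 → W
n=5: reaches L-position 2 → W
n=6: only reaches 3(W), which is W → L
n=7: reaches L-position 0 → W
n=8: reaches L-position 1 → W
n=9: reaches L-position 6 → W
n=10: only reaches 7(W), 3(W), all W → L
n=11: only reaches 8(W), 4(W), all W → L
n=12: only reaches 9(W), 5(W), all W → L
n=13: reaches L-position 10 → W
n=14: reaches L-position 11 → W
n=15: reaches L-position 12 → W
n=16: only reaches 13(W), 9(W), all W → L
n=17: reaches L-position 10 → W
n=18: reaches L-position 11 → W
n=19: reaches L-position 16 → W
n=20: only reaches 17(W), 13(W), all W → L

5: W, 20: L, 14: W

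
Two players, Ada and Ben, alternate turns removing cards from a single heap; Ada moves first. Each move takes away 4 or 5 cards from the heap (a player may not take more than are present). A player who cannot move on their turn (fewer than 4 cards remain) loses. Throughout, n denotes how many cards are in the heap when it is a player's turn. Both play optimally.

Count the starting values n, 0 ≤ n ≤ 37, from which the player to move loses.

18

Build the W/L table. Terminal = L. A non-terminal position is W if it has a move to some L; otherwise it is L.
n=0: no move → L
n=1: no move → L
n=2: no move → L
n=3: no move → L
n=4: W (go to 0, an L position)
n=5: W (go to 1, an L position)
n=6: W (go to 2, an L position)
n=7: W (go to 3, an L position)
n=8: W (go to 3, an L position)
n=9: L (options 5(W), 4(W) are all W)
n=10: L (options 6(W), 5(W) are all W)
n=11: L (options 7(W), 6(W) are all W)
n=12: L (options 8(W), 7(W) are all W)
n=13: W (go to 9, an L position)
n=14: W (go to 10, an L position)
n=15: W (go to 11, an L position)
n=16: W (go to 12, an L position)
n=17: W (go to 12, an L position)
n=18: L (options 14(W), 13(W) are all W)
n=19: L (options 15(W), 14(W) are all W)
n=20: L (options 16(W), 15(W) are all W)
n=21: L (options 17(W), 16(W) are all W)
n=22: W (go to 18, an L position)
n=23: W (go to 19, an L position)
n=24: W (go to 20, an L position)
n=25: W (go to 21, an L position)
n=26: W (go to 21, an L position)
n=27: L (options 23(W), 22(W) are all W)
n=28: L (options 24(W), 23(W) are all W)
n=29: L (options 25(W), 24(W) are all W)
n=30: L (options 26(W), 25(W) are all W)
n=31: W (go to 27, an L position)
n=32: W (go to 28, an L position)
n=33: W (go to 29, an L position)
n=34: W (go to 30, an L position)
n=35: W (go to 30, an L position)
n=36: L (options 32(W), 31(W) are all W)
n=37: L (options 33(W), 32(W) are all W)
L entries with 0 ≤ n ≤ 37: n = 0, 1, 2, 3, 9, 10, 11, 12, 18, 19, 20, 21, 27, 28, 29, 30, 36, 37; that makes 18.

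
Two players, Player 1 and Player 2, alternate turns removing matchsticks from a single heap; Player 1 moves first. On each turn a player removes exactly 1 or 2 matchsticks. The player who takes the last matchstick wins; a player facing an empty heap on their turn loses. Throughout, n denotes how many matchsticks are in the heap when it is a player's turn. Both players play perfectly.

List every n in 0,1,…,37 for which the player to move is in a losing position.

0, 3, 6, 9, 12, 15, 18, 21, 24, 27, 30, 33, 36

Positions with no move are L. A position that does have a move is losing for the player to move precisely when every available move leads to a winning position for the opponent. Fill in the labels:
n=0: no move → L
n=1: can move to 0, which is L ⇒ W
n=2: can move to 0, which is L ⇒ W
n=3: moves to 2(W), 1(W); every one is W ⇒ L
n=4: can move to 3, which is L ⇒ W
n=5: can move to 3, which is L ⇒ W
n=6: moves to 5(W), 4(W); every one is W ⇒ L
n=7: can move to 6, which is L ⇒ W
n=8: can move to 6, which is L ⇒ W
n=9: moves to 8(W), 7(W); every one is W ⇒ L
n=10: can move to 9, which is L ⇒ W
n=11: can move to 9, which is L ⇒ W
n=12: moves to 11(W), 10(W); every one is W ⇒ L
n=13: can move to 12, which is L ⇒ W
n=14: can move to 12, which is L ⇒ W
n=15: moves to 14(W), 13(W); every one is W ⇒ L
n=16: can move to 15, which is L ⇒ W
n=17: can move to 15, which is L ⇒ W
n=18: moves to 17(W), 16(W); every one is W ⇒ L
n=19: can move to 18, which is L ⇒ W
n=20: can move to 18, which is L ⇒ W
n=21: moves to 20(W), 19(W); every one is W ⇒ L
n=22: can move to 21, which is L ⇒ W
n=23: can move to 21, which is L ⇒ W
n=24: moves to 23(W), 22(W); every one is W ⇒ L
n=25: can move to 24, which is L ⇒ W
n=26: can move to 24, which is L ⇒ W
n=27: moves to 26(W), 25(W); every one is W ⇒ L
n=28: can move to 27, which is L ⇒ W
n=29: can move to 27, which is L ⇒ W
n=30: moves to 29(W), 28(W); every one is W ⇒ L
n=31: can move to 30, which is L ⇒ W
n=32: can move to 30, which is L ⇒ W
n=33: moves to 32(W), 31(W); every one is W ⇒ L
n=34: can move to 33, which is L ⇒ W
n=35: can move to 33, which is L ⇒ W
n=36: moves to 35(W), 34(W); every one is W ⇒ L
n=37: can move to 36, which is L ⇒ W
Reading off the rows marked L gives the requested list; there are 13 such values of n.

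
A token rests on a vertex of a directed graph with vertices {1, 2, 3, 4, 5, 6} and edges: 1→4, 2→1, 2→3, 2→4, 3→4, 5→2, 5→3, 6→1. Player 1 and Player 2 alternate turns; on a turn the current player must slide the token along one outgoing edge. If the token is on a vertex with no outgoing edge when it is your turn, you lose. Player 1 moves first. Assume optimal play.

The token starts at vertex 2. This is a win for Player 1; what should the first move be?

Move to 4.

Compute win/loss labels from the base case upward. A position with no move is L. Any other position is W if it can reach an L in one move, else L.
Every edge goes from a vertex to one that appears earlier in the order 4, 3, 1, 2, 6, 5, so processing vertices in that order labels each vertex after all of its successors.
4: no outgoing edge → L
3: →4(L), so W
1: →4(L), so W
2: →4(L), so W
6: →1(W) only, which is W, so L
5: →2(W), 3(W) — all W, so L
From 2, the L positions reachable in one move are: 4.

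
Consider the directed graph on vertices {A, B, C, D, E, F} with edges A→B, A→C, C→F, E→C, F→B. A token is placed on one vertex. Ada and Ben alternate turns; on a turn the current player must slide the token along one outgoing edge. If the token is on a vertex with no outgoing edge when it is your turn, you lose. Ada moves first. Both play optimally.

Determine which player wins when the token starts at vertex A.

Ada wins.

Classify positions by backward induction: terminal positions (no move available) are L. From any other position, the mover wins iff some move reaches an L.
Every edge goes from a vertex to one that appears earlier in the order D, B, F, C, A, E, so processing vertices in that order labels each vertex after all of its successors.
D: no outgoing edge → L
B: no outgoing edge → L
F: can move to B, which is L ⇒ W
C: the only move is to F(W), a W ⇒ L
A: can move to C, which is L ⇒ W
E: can move to C, which is L ⇒ W
The starting position A is W: Ada should move to C, handing over an L position.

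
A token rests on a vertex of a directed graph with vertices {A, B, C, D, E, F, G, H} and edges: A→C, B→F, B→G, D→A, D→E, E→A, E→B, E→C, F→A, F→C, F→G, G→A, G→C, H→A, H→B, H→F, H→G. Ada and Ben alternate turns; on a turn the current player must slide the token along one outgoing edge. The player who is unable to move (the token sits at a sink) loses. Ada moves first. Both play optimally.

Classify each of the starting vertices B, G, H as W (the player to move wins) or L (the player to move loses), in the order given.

Build the W/L table. Terminal = L. A non-terminal position is W if it has a move to some L; otherwise it is L.
Every edge goes from a vertex to one that appears earlier in the order C, A, G, F, B, E, H, D, so processing vertices in that order labels each vertex after all of its successors.
C: no outgoing edge → L
A: can move to C, which is L ⇒ W
G: can move to C, which is L ⇒ W
F: can move to C, which is L ⇒ W
B: moves to F(W), G(W); every one is W ⇒ L
E: can move to B, which is L ⇒ W
H: can move to B, which is L ⇒ W
D: moves to E(W), A(W); every one is W ⇒ L

B: L, G: W, H: W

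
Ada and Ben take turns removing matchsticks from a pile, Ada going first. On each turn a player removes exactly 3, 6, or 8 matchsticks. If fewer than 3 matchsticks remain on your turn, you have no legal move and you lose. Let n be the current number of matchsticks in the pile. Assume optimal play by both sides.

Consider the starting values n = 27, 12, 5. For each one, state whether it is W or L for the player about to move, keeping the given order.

27: W, 12: L, 5: W

Classify positions by backward induction: terminal positions (no move available) are L. From any other position, the mover wins iff some move reaches an L.
n=0: no move → L
n=1: no move → L
n=2: no move → L
n=3: can move to 0, which is L ⇒ W
n=4: can move to 1, which is L ⇒ W
n=5: can move to 2, which is L ⇒ W
n=6: can move to 0, which is L ⇒ W
n=7: can move to 1, which is L ⇒ W
n=8: can move to 2, which is L ⇒ W
n=9: can move to 1, which is L ⇒ W
n=10: can move to 2, which is L ⇒ W
n=11: moves to 8(W), 5(W), 3(W); every one is W ⇒ L
n=12: moves to 9(W), 6(W), 4(W); every one is W ⇒ L
n=13: moves to 10(W), 7(W), 5(W); every one is W ⇒ L
n=14: can move to 11, which is L ⇒ W
n=15: can move to 12, which is L ⇒ W
n=16: can move to 13, which is L ⇒ W
n=17: can move to 11, which is L ⇒ W
n=18: can move to 12, which is L ⇒ W
n=19: can move to 13, which is L ⇒ W
n=20: can move to 12, which is L ⇒ W
n=21: can move to 13, which is L ⇒ W
n=22: moves to 19(W), 16(W), 14(W); every one is W ⇒ L
n=23: moves to 20(W), 17(W), 15(W); every one is W ⇒ L
n=24: moves to 21(W), 18(W), 16(W); every one is W ⇒ L
n=25: can move to 22, which is L ⇒ W
n=26: can move to 23, which is L ⇒ W
n=27: can move to 24, which is L ⇒ W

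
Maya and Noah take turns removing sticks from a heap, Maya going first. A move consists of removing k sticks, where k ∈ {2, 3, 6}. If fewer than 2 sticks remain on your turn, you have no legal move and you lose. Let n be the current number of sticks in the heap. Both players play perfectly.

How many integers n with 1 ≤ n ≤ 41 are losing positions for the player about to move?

14

Work bottom-up. With no move the player to move loses. Otherwise the position is W if at least one move leads to an L position for the opponent, and L if every move leads to a W.
n=0: no move → L
n=1: no move → L
n=2: reaches L-position 0 → W
n=3: reaches L-position 1 → W
n=4: reaches L-position 1 → W
n=5: only reaches 3(W), 2(W), all W → L
n=6: reaches L-position 0 → W
n=7: reaches L-position 5 → W
n=8: reaches L-position 5 → W
n=9: only reaches 7(W), 6(W), 3(W), all W → L
n=10: only reaches 8(W), 7(W), 4(W), all W → L
n=11: reaches L-position 9 → W
n=12: reaches L-position 10 → W
n=13: reaches L-position 10 → W
n=14: only reaches 12(W), 11(W), 8(W), all W → L
n=15: reaches L-position 9 → W
n=16: reaches L-position 14 → W
n=17: reaches L-position 14 → W
n=18: only reaches 16(W), 15(W), 12(W), all W → L
n=19: only reaches 17(W), 16(W), 13(W), all W → L
n=20: reaches L-position 18 → W
n=21: reaches L-position 19 → W
n=22: reaches L-position 19 → W
n=23: only reaches 21(W), 20(W), 17(W), all W → L
n=24: reaches L-position 18 → W
n=25: reaches L-position 23 → W
n=26: reaches L-position 23 → W
n=27: only reaches 25(W), 24(W), 21(W), all W → L
n=28: only reaches 26(W), 25(W), 22(W), all W → L
n=29: reaches L-position 27 → W
n=30: reaches L-position 28 → W
n=31: reaches L-position 28 → W
n=32: only reaches 30(W), 29(W), 26(W), all W → L
n=33: reaches L-position 27 → W
n=34: reaches L-position 32 → W
n=35: reaches L-position 32 → W
n=36: only reaches 34(W), 33(W), 30(W), all W → L
n=37: only reaches 35(W), 34(W), 31(W), all W → L
n=38: reaches L-position 36 → W
n=39: reaches L-position 37 → W
n=40: reaches L-position 37 → W
n=41: only reaches 39(W), 38(W), 35(W), all W → L
L entries with 1 ≤ n ≤ 41 (n=0 is outside the asked range and is not counted): n = 1, 5, 9, 10, 14, 18, 19, 23, 27, 28, 32, 36, 37, 41; that makes 14.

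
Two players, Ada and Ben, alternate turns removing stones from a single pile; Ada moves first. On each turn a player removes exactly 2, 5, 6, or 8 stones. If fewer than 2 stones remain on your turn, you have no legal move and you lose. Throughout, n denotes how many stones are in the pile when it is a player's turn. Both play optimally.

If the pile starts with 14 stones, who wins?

Ben wins.

Classify positions by backward induction: terminal positions (no move available) are L. From any other position, the mover wins iff some move reaches an L.
n=0: no move → L
n=1: no move → L
n=2: W (go to 0, an L position)
n=3: W (go to 1, an L position)
n=4: L (sole option 2(W) is W)
n=5: W (go to 0, an L position)
n=6: W (go to 4, an L position)
n=7: W (go to 1, an L position)
n=8: W (go to 0, an L position)
n=9: W (go to 4, an L position)
n=10: W (go to 4, an L position)
n=11: L (options 9(W), 6(W), 5(W), 3(W) are all W)
n=12: W (go to 4, an L position)
n=13: W (go to 11, an L position)
n=14: L (options 12(W), 9(W), 8(W), 6(W) are all W)
Every move from 14 reaches a W position, so the mover loses.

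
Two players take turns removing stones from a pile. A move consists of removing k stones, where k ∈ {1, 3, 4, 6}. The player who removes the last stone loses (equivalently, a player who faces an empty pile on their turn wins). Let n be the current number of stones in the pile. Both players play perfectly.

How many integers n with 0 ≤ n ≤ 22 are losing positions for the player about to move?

7

Positions with no move are W. A position that does have a move is losing for the player to move precisely when every available move leads to a winning position for the opponent. Fill in the labels:
n=0: no move; the opponent has just taken the last stone and therefore loses → W
n=1: →0(W) only, which is W, so L
n=2: →1(L), so W
n=3: →2(W), 0(W) — all W, so L
n=4: →3(L), so W
n=5: →1(L), so W
n=6: →3(L), so W
n=7: →3(L), so W
n=8: →7(W), 5(W), 4(W), 2(W) — all W, so L
n=9: →8(L), so W
n=10: →9(W), 7(W), 6(W), 4(W) — all W, so L
n=11: →10(L), so W
n=12: →8(L), so W
n=13: →10(L), so W
n=14: →10(L), so W
n=15: →14(W), 12(W), 11(W), 9(W) — all W, so L
n=16: →15(L), so W
n=17: →16(W), 14(W), 13(W), 11(W) — all W, so L
n=18: →17(L), so W
n=19: →15(L), so W
n=20: →17(L), so W
n=21: →17(L), so W
n=22: →21(W), 19(W), 18(W), 16(W) — all W, so L
L entries with 0 ≤ n ≤ 22: n = 1, 3, 8, 10, 15, 17, 22; that makes 7.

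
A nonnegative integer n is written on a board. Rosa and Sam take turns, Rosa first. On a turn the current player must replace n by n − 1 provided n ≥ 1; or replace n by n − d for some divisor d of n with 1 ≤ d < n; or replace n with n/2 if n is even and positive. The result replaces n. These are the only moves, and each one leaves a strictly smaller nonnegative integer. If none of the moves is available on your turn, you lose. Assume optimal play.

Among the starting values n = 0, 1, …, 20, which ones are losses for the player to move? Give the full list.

Work bottom-up. With no move the player to move loses. Otherwise the position is W if at least one move leads to an L position for the opponent, and L if every move leads to a W.
n=0: no move → L
n=1: can move to 0, which is L ⇒ W
n=2: the only move is to 1(W), a W ⇒ L
n=3: can move to 2, which is L ⇒ W
n=4: can move to 2, which is L ⇒ W
n=5: the only move is to 4(W), a W ⇒ L
n=6: can move to 5, which is L ⇒ W
n=7: the only move is to 6(W), a W ⇒ L
n=8: can move to 7, which is L ⇒ W
n=9: moves to 6(W), 8(W); every one is W ⇒ L
n=10: can move to 5, which is L ⇒ W
n=11: the only move is to 10(W), a W ⇒ L
n=12: can move to 9, which is L ⇒ W
n=13: the only move is to 12(W), a W ⇒ L
n=14: can move to 7, which is L ⇒ W
n=15: moves to 10(W), 12(W), 14(W); every one is W ⇒ L
n=16: can move to 15, which is L ⇒ W
n=17: the only move is to 16(W), a W ⇒ L
n=18: can move to 9, which is L ⇒ W
n=19: the only move is to 18(W), a W ⇒ L
n=20: can move to 15, which is L ⇒ W
Reading off the rows marked L gives the requested list; there are 10 such values of n.

0, 2, 5, 7, 9, 11, 13, 15, 17, 19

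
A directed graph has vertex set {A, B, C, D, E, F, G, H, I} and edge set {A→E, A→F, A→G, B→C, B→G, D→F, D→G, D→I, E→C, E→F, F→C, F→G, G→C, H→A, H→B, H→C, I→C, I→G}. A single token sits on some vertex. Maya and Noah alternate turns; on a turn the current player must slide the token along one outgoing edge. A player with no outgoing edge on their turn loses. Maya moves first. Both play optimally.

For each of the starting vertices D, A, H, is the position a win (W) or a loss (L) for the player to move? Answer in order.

Build the W/L table. Terminal = L. A non-terminal position is W if it has a move to some L; otherwise it is L.
Every edge goes from a vertex to one that appears earlier in the order C, G, F, B, E, A, H, I, D, so processing vertices in that order labels each vertex after all of its successors.
C: no outgoing edge → L
G: can move to C, which is L ⇒ W
F: can move to C, which is L ⇒ W
B: can move to C, which is L ⇒ W
E: can move to C, which is L ⇒ W
A: moves to E(W), F(W), G(W); every one is W ⇒ L
H: can move to A, which is L ⇒ W
I: can move to C, which is L ⇒ W
D: moves to I(W), F(W), G(W); every one is W ⇒ L

D: L, A: L, H: W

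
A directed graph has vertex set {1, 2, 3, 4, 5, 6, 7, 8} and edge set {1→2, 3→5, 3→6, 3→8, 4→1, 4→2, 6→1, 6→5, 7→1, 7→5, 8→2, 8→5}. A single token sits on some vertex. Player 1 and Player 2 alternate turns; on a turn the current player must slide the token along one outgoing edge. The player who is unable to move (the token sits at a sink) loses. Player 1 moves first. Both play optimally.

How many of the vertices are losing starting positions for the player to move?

2

Classify positions by backward induction: terminal positions (no move available) are L. From any other position, the mover wins iff some move reaches an L.
Every edge goes from a vertex to one that appears earlier in the order 2, 5, 8, 1, 6, 3, 4, 7, so processing vertices in that order labels each vertex after all of its successors.
2: no outgoing edge → L
5: no outgoing edge → L
8: reaches L-position 5 → W
1: reaches L-position 2 → W
6: reaches L-position 5 → W
3: reaches L-position 5 → W
4: reaches L-position 2 → W
7: reaches L-position 5 → W
The L vertices are 2, 5; that is 2 in all.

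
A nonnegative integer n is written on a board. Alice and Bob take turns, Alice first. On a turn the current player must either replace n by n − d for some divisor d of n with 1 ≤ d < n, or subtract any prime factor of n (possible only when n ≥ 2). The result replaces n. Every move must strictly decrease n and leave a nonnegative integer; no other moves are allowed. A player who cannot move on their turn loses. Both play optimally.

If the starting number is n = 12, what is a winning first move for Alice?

Move to 9.

Build the W/L table. Terminal = L. A non-terminal position is W if it has a move to some L; otherwise it is L.
n=0: no move → L
n=1: no move → L
n=2: reaches L-position 0 → W
n=3: reaches L-position 0 → W
n=4: only reaches 2(W), 3(W), all W → L
n=5: reaches L-position 0 → W
n=6: reaches L-position 4 → W
n=7: reaches L-position 0 → W
n=8: reaches L-position 4 → W
n=9: only reaches 6(W), 8(W), all W → L
n=10: reaches L-position 9 → W
n=11: reaches L-position 0 → W
n=12: reaches L-position 9 → W
From 12, the L positions reachable in one move are: 9.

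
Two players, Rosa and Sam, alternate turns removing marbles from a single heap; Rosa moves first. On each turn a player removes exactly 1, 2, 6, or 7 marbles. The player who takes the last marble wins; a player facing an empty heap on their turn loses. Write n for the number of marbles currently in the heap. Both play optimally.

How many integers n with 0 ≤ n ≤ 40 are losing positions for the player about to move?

11

Compute win/loss labels from the base case upward. A position with no move is L. Any other position is W if it can reach an L in one move, else L.
n=0: no move → L
n=1: can move to 0, which is L ⇒ W
n=2: can move to 0, which is L ⇒ W
n=3: moves to 2(W), 1(W); every one is W ⇒ L
n=4: can move to 3, which is L ⇒ W
n=5: can move to 3, which is L ⇒ W
n=6: can move to 0, which is L ⇒ W
n=7: can move to 0, which is L ⇒ W
n=8: moves to 7(W), 6(W), 2(W), 1(W); every one is W ⇒ L
n=9: can move to 8, which is L ⇒ W
n=10: can move to 8, which is L ⇒ W
n=11: moves to 10(W), 9(W), 5(W), 4(W); every one is W ⇒ L
n=12: can move to 11, which is L ⇒ W
n=13: can move to 11, which is L ⇒ W
n=14: can move to 8, which is L ⇒ W
n=15: can move to 8, which is L ⇒ W
n=16: moves to 15(W), 14(W), 10(W), 9(W); every one is W ⇒ L
n=17: can move to 16, which is L ⇒ W
n=18: can move to 16, which is L ⇒ W
n=19: moves to 18(W), 17(W), 13(W), 12(W); every one is W ⇒ L
n=20: can move to 19, which is L ⇒ W
n=21: can move to 19, which is L ⇒ W
n=22: can move to 16, which is L ⇒ W
n=23: can move to 16, which is L ⇒ W
n=24: moves to 23(W), 22(W), 18(W), 17(W); every one is W ⇒ L
n=25: can move to 24, which is L ⇒ W
n=26: can move to 24, which is L ⇒ W
n=27: moves to 26(W), 25(W), 21(W), 20(W); every one is W ⇒ L
n=28: can move to 27, which is L ⇒ W
n=29: can move to 27, which is L ⇒ W
n=30: can move to 24, which is L ⇒ W
n=31: can move to 24, which is L ⇒ W
n=32: moves to 31(W), 30(W), 26(W), 25(W); every one is W ⇒ L
n=33: can move to 32, which is L ⇒ W
n=34: can move to 32, which is L ⇒ W
n=35: moves to 34(W), 33(W), 29(W), 28(W); every one is W ⇒ L
n=36: can move to 35, which is L ⇒ W
n=37: can move to 35, which is L ⇒ W
n=38: can move to 32, which is L ⇒ W
n=39: can move to 32, which is L ⇒ W
n=40: moves to 39(W), 38(W), 34(W), 33(W); every one is W ⇒ L
L entries with 0 ≤ n ≤ 40: n = 0, 3, 8, 11, 16, 19, 24, 27, 32, 35, 40; that makes 11.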